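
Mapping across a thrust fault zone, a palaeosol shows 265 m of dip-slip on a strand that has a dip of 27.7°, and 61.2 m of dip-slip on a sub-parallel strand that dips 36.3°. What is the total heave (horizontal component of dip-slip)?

284 m

heave_A = 265 × cos(27.7°) = 234.6 m
heave_B = 61.2 × cos(36.3°) = 49.32 m
total = 234.6 + 49.32 = 284 m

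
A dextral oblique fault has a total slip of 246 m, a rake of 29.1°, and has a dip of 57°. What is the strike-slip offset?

strike-slip = net slip × cos(rake) = 246 m × cos(29.1°) = 215 m

215 m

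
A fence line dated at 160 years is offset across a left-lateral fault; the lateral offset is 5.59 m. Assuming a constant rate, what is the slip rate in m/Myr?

rate = 5.59 m / 160 years = 0.0349 m/yr = 34900 m/Myr

34900 m/Myr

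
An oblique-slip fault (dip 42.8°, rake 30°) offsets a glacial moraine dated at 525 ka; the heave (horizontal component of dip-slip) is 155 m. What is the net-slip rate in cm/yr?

0.0805 cm/yr

dip-slip = heave / cos(dip) = 155 / cos(42.8°) = 211.2 m
net slip = dip-slip / sin(rake) = 211.2 / sin(30°) = 422.5 m
rate = 422.5 m / 525 ka = 0.000805 m/yr = 0.0805 cm/yr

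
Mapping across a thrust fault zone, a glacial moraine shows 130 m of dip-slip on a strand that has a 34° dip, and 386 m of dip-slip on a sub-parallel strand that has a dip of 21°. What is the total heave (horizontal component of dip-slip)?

468 m

heave_A = 130 × cos(34°) = 107.8 m
heave_B = 386 × cos(21°) = 360.4 m
total = 107.8 + 360.4 = 468 m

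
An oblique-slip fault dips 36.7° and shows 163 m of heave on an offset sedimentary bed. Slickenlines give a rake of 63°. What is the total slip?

228 m

dip-slip = heave / cos(dip) = 163 / cos(36.7°) = 203.3 m
net slip = dip-slip / sin(rake) = 203.3 / sin(63°) = 228 m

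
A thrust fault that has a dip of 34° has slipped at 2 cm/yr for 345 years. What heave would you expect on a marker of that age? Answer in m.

5.72 m

dip-slip = rate × time = 2 cm/yr × 345 years = 6.900 m
heave = dip-slip × cos(dip) = 6.900 × cos(34°) = 5.72 m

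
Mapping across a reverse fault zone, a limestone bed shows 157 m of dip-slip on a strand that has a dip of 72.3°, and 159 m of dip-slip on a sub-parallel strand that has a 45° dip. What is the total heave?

heave_A = 157 × cos(72.3°) = 47.73 m
heave_B = 159 × cos(45°) = 112.4 m
total = 47.73 + 112.4 = 160 m

160 m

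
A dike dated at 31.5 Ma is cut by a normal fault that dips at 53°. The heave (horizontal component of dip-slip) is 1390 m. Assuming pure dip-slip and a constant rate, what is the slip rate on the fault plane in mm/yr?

dip-slip = heave / cos(dip) = 1390 m / cos(53°) = 2310 m
rate = 2310 m / 31.5 Ma = 0.0000733 m/yr = 0.0733 mm/yr

0.0733 mm/yr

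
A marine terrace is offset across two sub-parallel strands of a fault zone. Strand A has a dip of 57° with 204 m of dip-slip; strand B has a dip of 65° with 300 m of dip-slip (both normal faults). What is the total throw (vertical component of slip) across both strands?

443 m

throw_A = 204 × sin(57°) = 171.1 m
throw_B = 300 × sin(65°) = 271.9 m
total = 171.1 + 271.9 = 443 m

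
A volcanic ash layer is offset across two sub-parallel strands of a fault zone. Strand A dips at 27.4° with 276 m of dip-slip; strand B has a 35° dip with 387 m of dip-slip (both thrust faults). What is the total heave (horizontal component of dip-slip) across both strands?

heave_A = 276 × cos(27.4°) = 245 m
heave_B = 387 × cos(35°) = 317 m
total = 245 + 317 = 562 m

562 m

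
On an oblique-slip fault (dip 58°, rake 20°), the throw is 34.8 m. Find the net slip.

dip-slip = throw / sin(dip) = 34.8 / sin(58°) = 41.04 m
net slip = dip-slip / sin(rake) = 41.04 / sin(20°) = 120 m

120 m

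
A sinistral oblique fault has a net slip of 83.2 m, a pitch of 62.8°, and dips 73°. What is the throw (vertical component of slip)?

dip-slip = net slip × sin(rake) = 83.2 m × sin(62.8°) = 74 m
throw = dip-slip × sin(dip) = 74 × sin(73°) = 70.8 m

70.8 m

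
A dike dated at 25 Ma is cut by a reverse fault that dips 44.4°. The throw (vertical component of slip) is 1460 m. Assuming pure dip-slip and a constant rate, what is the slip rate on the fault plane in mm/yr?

0.0835 mm/yr

dip-slip = throw / sin(dip) = 1460 m / sin(44.4°) = 2087 m
rate = 2087 m / 25 Ma = 0.0000835 m/yr = 0.0835 mm/yr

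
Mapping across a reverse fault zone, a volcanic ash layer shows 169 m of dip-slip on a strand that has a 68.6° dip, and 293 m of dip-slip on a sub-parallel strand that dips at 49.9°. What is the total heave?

heave_A = 169 × cos(68.6°) = 61.66 m
heave_B = 293 × cos(49.9°) = 188.7 m
total = 61.66 + 188.7 = 250 m

250 m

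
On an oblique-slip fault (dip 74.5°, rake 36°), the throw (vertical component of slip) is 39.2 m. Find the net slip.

dip-slip = throw / sin(dip) = 39.2 / sin(74.5°) = 40.68 m
net slip = dip-slip / sin(rake) = 40.68 / sin(36°) = 69.2 m

69.2 m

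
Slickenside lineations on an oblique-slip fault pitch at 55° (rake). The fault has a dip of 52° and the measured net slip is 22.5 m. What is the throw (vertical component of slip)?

14.5 m

dip-slip = net slip × sin(rake) = 22.5 m × sin(55°) = 18.43 m
throw = dip-slip × sin(dip) = 18.43 × sin(52°) = 14.5 m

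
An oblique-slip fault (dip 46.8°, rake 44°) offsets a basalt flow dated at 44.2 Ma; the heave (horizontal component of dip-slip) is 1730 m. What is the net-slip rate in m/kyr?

dip-slip = heave / cos(dip) = 1730 / cos(46.8°) = 2527 m
net slip = dip-slip / sin(rake) = 2527 / sin(44°) = 3638 m
rate = 3638 m / 44.2 Ma = 0.0000823 m/yr = 0.0823 m/kyr

0.0823 m/kyr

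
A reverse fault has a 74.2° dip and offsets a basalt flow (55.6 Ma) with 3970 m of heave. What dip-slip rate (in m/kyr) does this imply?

dip-slip = heave / cos(dip) = 3970 m / cos(74.2°) = 14580 m
rate = 14580 m / 55.6 Ma = 0.000262 m/yr = 0.262 m/kyr

0.262 m/kyr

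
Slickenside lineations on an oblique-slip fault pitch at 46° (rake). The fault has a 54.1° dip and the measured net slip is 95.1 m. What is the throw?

dip-slip = net slip × sin(rake) = 95.1 m × sin(46°) = 68.41 m
throw = dip-slip × sin(dip) = 68.41 × sin(54.1°) = 55.4 m

55.4 m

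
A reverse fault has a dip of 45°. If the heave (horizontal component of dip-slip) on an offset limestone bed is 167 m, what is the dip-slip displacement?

236 m

dip-slip = heave / cos(dip) = 167 / cos(45°) = 236 m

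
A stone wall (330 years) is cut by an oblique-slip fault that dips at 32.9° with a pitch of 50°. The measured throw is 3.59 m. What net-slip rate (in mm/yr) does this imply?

dip-slip = throw / sin(dip) = 3.59 / sin(32.9°) = 6.609 m
net slip = dip-slip / sin(rake) = 6.609 / sin(50°) = 8.628 m
rate = 8.628 m / 330 years = 0.0261 m/yr = 26.1 mm/yr

26.1 mm/yr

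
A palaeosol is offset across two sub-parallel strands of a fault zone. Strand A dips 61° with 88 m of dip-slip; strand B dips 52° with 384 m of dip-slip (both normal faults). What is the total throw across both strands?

throw_A = 88 × sin(61°) = 76.97 m
throw_B = 384 × sin(52°) = 302.6 m
total = 76.97 + 302.6 = 380 m

380 m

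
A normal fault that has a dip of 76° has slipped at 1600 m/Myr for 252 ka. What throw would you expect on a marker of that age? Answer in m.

391 m

dip-slip = rate × time = 1600 m/Myr × 252 ka = 403.2 m
throw = dip-slip × sin(dip) = 403.2 × sin(76°) = 391 m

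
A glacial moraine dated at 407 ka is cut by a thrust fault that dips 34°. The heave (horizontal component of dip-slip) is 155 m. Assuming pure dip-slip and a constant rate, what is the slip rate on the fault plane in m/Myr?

dip-slip = heave / cos(dip) = 155 m / cos(34°) = 187 m
rate = 187 m / 407 ka = 0.000459 m/yr = 459 m/Myr

459 m/Myr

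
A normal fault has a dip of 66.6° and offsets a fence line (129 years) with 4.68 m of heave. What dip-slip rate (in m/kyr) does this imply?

91.3 m/kyr

dip-slip = heave / cos(dip) = 4.68 m / cos(66.6°) = 11.78 m
rate = 11.78 m / 129 years = 0.0913 m/yr = 91.3 m/kyr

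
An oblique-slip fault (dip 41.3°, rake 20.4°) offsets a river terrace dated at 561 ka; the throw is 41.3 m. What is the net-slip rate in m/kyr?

0.320 m/kyr

dip-slip = throw / sin(dip) = 41.3 / sin(41.3°) = 62.58 m
net slip = dip-slip / sin(rake) = 62.58 / sin(20.4°) = 179.5 m
rate = 179.5 m / 561 ka = 0.000320 m/yr = 0.320 m/kyr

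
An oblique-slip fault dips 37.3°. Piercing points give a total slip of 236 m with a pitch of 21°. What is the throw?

51.3 m

dip-slip = net slip × sin(rake) = 236 m × sin(21°) = 84.57 m
throw = dip-slip × sin(dip) = 84.57 × sin(37.3°) = 51.3 m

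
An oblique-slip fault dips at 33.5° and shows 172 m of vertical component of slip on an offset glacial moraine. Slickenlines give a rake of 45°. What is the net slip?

441 m

dip-slip = throw / sin(dip) = 172 / sin(33.5°) = 311.6 m
net slip = dip-slip / sin(rake) = 311.6 / sin(45°) = 441 m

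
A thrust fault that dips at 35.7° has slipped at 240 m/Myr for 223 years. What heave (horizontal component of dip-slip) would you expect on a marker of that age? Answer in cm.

4.35 cm

dip-slip = rate × time = 240 m/Myr × 223 years = 0.05352 m
heave = dip-slip × cos(dip) = 0.05352 × cos(35.7°) = 0.0435 m = 4.35 cm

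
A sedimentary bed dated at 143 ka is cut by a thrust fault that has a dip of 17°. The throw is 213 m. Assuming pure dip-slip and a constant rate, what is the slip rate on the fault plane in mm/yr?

5.09 mm/yr

dip-slip = throw / sin(dip) = 213 m / sin(17°) = 728.5 m
rate = 728.5 m / 143 ka = 0.00509 m/yr = 5.09 mm/yr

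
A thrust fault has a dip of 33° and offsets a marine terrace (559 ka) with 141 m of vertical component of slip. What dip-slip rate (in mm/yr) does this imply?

0.463 mm/yr

dip-slip = throw / sin(dip) = 141 m / sin(33°) = 258.9 m
rate = 258.9 m / 559 ka = 0.000463 m/yr = 0.463 mm/yr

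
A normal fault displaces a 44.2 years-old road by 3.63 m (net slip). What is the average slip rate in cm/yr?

rate = 3.63 m / 44.2 years = 0.0821 m/yr = 8.21 cm/yr

8.21 cm/yr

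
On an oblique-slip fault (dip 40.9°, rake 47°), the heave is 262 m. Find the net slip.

474 m

dip-slip = heave / cos(dip) = 262 / cos(40.9°) = 346.6 m
net slip = dip-slip / sin(rake) = 346.6 / sin(47°) = 474 m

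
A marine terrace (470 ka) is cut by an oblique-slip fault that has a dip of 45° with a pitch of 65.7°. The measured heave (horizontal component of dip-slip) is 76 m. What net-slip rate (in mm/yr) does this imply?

0.251 mm/yr

dip-slip = heave / cos(dip) = 76 / cos(45°) = 107.5 m
net slip = dip-slip / sin(rake) = 107.5 / sin(65.7°) = 117.9 m
rate = 117.9 m / 470 ka = 0.000251 m/yr = 0.251 mm/yr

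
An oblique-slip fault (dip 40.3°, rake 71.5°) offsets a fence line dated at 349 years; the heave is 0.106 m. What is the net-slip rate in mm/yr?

0.420 mm/yr

dip-slip = heave / cos(dip) = 0.106 / cos(40.3°) = 0.1390 m
net slip = dip-slip / sin(rake) = 0.1390 / sin(71.5°) = 0.1466 m
rate = 0.1466 m / 349 years = 0.000420 m/yr = 0.420 mm/yr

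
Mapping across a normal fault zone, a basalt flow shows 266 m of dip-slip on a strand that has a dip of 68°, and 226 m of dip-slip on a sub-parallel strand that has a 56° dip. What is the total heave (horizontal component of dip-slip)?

heave_A = 266 × cos(68°) = 99.65 m
heave_B = 226 × cos(56°) = 126.4 m
total = 99.65 + 126.4 = 226 m

226 m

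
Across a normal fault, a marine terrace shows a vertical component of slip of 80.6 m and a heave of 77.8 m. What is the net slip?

net slip = √(throw² + heave²) = √(80.6² + 77.8²) = 112 m

112 m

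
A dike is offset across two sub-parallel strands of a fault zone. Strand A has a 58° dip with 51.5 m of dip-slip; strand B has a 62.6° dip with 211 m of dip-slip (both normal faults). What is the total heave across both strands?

heave_A = 51.5 × cos(58°) = 27.29 m
heave_B = 211 × cos(62.6°) = 97.10 m
total = 27.29 + 97.10 = 124 m

124 m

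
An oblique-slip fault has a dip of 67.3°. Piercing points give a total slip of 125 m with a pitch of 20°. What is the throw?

39.4 m

dip-slip = net slip × sin(rake) = 125 m × sin(20°) = 42.75 m
throw = dip-slip × sin(dip) = 42.75 × sin(67.3°) = 39.4 m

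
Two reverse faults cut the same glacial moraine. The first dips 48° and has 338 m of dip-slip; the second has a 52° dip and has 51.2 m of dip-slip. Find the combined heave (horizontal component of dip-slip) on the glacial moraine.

258 m

heave_A = 338 × cos(48°) = 226.2 m
heave_B = 51.2 × cos(52°) = 31.52 m
total = 226.2 + 31.52 = 258 m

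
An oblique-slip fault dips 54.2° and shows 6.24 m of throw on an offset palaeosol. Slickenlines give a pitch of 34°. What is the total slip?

dip-slip = throw / sin(dip) = 6.24 / sin(54.2°) = 7.694 m
net slip = dip-slip / sin(rake) = 7.694 / sin(34°) = 13.8 m

13.8 m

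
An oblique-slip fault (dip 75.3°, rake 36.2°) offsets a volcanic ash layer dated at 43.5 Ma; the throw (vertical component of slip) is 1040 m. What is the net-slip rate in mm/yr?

dip-slip = throw / sin(dip) = 1040 / sin(75.3°) = 1075 m
net slip = dip-slip / sin(rake) = 1075 / sin(36.2°) = 1820 m
rate = 1820 m / 43.5 Ma = 0.0000419 m/yr = 0.0419 mm/yr

0.0419 mm/yr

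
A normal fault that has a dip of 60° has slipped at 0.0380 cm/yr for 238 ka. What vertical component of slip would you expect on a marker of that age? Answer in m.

dip-slip = rate × time = 0.0380 cm/yr × 238 ka = 90.44 m
throw = dip-slip × sin(dip) = 90.44 × sin(60°) = 78.3 m

78.3 m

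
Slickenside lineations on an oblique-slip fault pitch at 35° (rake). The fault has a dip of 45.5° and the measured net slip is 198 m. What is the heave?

79.6 m

dip-slip = net slip × sin(rake) = 198 m × sin(35°) = 113.6 m
heave = dip-slip × cos(dip) = 113.6 × cos(45.5°) = 79.6 m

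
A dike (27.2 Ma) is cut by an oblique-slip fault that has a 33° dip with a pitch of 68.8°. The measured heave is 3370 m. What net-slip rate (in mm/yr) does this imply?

dip-slip = heave / cos(dip) = 3370 / cos(33°) = 4018 m
net slip = dip-slip / sin(rake) = 4018 / sin(68.8°) = 4310 m
rate = 4310 m / 27.2 Ma = 0.000158 m/yr = 0.158 mm/yr

0.158 mm/yr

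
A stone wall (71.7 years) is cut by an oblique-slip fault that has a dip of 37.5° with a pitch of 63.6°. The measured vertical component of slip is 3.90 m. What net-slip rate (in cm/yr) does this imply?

dip-slip = throw / sin(dip) = 3.90 / sin(37.5°) = 6.406 m
net slip = dip-slip / sin(rake) = 6.406 / sin(63.6°) = 7.152 m
rate = 7.152 m / 71.7 years = 0.0998 m/yr = 9.98 cm/yr

9.98 cm/yr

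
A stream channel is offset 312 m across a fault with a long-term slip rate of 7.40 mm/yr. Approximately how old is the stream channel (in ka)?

age = offset / rate = 312 m / (7.40 mm/yr) = 42200 yr = 42.2 ka

42.2 ka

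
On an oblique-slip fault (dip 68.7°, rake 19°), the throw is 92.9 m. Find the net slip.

dip-slip = throw / sin(dip) = 92.9 / sin(68.7°) = 99.71 m
net slip = dip-slip / sin(rake) = 99.71 / sin(19°) = 306 m

306 m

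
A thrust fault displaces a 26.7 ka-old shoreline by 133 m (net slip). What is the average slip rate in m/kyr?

rate = 133 m / 26.7 ka = 0.00498 m/yr = 4.98 m/kyr

4.98 m/kyr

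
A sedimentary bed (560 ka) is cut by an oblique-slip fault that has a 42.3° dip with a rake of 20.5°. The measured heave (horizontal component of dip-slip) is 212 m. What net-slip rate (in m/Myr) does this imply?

1460 m/Myr

dip-slip = heave / cos(dip) = 212 / cos(42.3°) = 286.6 m
net slip = dip-slip / sin(rake) = 286.6 / sin(20.5°) = 818.5 m
rate = 818.5 m / 560 ka = 0.00146 m/yr = 1460 m/Myr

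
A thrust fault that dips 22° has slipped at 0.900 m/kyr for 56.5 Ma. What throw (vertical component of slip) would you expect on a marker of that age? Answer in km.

dip-slip = rate × time = 0.900 m/kyr × 56.5 Ma = 50850 m
throw = dip-slip × sin(dip) = 50850 × sin(22°) = 19000 m = 19 km

19 km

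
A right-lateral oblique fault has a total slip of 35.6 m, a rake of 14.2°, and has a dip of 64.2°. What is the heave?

dip-slip = net slip × sin(rake) = 35.6 m × sin(14.2°) = 8.733 m
heave = dip-slip × cos(dip) = 8.733 × cos(64.2°) = 3.80 m

3.80 m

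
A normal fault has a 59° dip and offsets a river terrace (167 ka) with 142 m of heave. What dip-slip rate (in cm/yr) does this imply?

dip-slip = heave / cos(dip) = 142 m / cos(59°) = 275.7 m
rate = 275.7 m / 167 ka = 0.00165 m/yr = 0.165 cm/yr

0.165 cm/yr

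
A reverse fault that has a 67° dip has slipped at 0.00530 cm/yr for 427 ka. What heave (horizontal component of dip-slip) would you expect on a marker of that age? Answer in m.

8.84 m

dip-slip = rate × time = 0.00530 cm/yr × 427 ka = 22.63 m
heave = dip-slip × cos(dip) = 22.63 × cos(67°) = 8.84 m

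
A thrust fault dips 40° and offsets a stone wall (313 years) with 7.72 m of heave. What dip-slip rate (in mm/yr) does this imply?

32.2 mm/yr

dip-slip = heave / cos(dip) = 7.72 m / cos(40°) = 10.08 m
rate = 10.08 m / 313 years = 0.0322 m/yr = 32.2 mm/yr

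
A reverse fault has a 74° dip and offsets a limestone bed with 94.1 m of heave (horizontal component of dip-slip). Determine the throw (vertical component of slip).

throw = heave × tan(dip) = 94.1 × tan(74°) = 328 m

328 m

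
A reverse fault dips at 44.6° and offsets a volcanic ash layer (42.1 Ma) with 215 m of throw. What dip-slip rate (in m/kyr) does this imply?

0.00727 m/kyr

dip-slip = throw / sin(dip) = 215 m / sin(44.6°) = 306.2 m
rate = 306.2 m / 42.1 Ma = 0.00000727 m/yr = 0.00727 m/kyr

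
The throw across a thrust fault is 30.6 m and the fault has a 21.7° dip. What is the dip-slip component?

82.8 m

dip-slip = throw / sin(dip) = 30.6 / sin(21.7°) = 82.8 m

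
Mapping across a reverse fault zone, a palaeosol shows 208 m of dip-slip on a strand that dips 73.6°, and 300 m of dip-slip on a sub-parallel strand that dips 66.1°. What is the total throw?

throw_A = 208 × sin(73.6°) = 199.5 m
throw_B = 300 × sin(66.1°) = 274.3 m
total = 199.5 + 274.3 = 474 m

474 m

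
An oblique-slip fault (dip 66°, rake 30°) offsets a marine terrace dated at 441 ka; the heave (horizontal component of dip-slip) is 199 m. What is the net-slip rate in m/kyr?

dip-slip = heave / cos(dip) = 199 / cos(66°) = 489.3 m
net slip = dip-slip / sin(rake) = 489.3 / sin(30°) = 978.5 m
rate = 978.5 m / 441 ka = 0.00222 m/yr = 2.22 m/kyr

2.22 m/kyr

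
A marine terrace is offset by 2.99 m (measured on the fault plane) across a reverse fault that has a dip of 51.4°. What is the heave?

heave = dip-slip × cos(dip) = 2.99 m × cos(51.4°) = 1.87 m

1.87 m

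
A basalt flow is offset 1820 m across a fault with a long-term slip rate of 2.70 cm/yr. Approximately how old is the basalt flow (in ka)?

67.4 ka

age = offset / rate = 1820 m / (2.70 cm/yr) = 67400 yr = 67.4 ka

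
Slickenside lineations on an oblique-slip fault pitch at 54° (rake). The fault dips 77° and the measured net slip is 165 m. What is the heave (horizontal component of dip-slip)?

30 m

dip-slip = net slip × sin(rake) = 165 m × sin(54°) = 133.5 m
heave = dip-slip × cos(dip) = 133.5 × cos(77°) = 30 m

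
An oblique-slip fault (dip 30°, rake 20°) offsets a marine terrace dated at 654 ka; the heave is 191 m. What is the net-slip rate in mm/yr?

dip-slip = heave / cos(dip) = 191 / cos(30°) = 220.5 m
net slip = dip-slip / sin(rake) = 220.5 / sin(20°) = 644.8 m
rate = 644.8 m / 654 ka = 0.000986 m/yr = 0.986 mm/yr

0.986 mm/yr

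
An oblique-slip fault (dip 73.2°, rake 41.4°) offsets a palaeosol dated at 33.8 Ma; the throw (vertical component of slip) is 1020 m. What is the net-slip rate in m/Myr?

dip-slip = throw / sin(dip) = 1020 / sin(73.2°) = 1065 m
net slip = dip-slip / sin(rake) = 1065 / sin(41.4°) = 1611 m
rate = 1611 m / 33.8 Ma = 0.0000477 m/yr = 47.7 m/Myr

47.7 m/Myr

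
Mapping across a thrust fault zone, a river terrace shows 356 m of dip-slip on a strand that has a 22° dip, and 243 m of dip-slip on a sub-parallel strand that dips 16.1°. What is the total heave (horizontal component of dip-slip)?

heave_A = 356 × cos(22°) = 330.1 m
heave_B = 243 × cos(16.1°) = 233.5 m
total = 330.1 + 233.5 = 564 m

564 m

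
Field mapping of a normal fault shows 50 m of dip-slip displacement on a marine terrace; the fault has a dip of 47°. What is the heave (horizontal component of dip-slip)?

34.1 m

heave = dip-slip × cos(dip) = 50 m × cos(47°) = 34.1 m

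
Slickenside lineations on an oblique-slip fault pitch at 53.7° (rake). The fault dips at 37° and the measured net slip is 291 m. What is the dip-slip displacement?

235 m

dip-slip = net slip × sin(rake) = 291 m × sin(53.7°) = 235 m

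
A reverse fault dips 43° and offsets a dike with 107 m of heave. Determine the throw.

throw = heave × tan(dip) = 107 × tan(43°) = 99.8 m

99.8 m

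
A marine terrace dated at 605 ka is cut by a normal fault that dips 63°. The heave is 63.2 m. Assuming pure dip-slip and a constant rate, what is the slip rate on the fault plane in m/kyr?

0.230 m/kyr

dip-slip = heave / cos(dip) = 63.2 m / cos(63°) = 139.2 m
rate = 139.2 m / 605 ka = 0.000230 m/yr = 0.230 m/kyr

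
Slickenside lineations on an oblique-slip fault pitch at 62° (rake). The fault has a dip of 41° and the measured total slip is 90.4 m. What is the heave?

dip-slip = net slip × sin(rake) = 90.4 m × sin(62°) = 79.82 m
heave = dip-slip × cos(dip) = 79.82 × cos(41°) = 60.2 m

60.2 m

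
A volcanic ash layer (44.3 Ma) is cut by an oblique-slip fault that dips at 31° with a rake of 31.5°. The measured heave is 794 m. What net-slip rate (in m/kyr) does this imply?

0.0400 m/kyr

dip-slip = heave / cos(dip) = 794 / cos(31°) = 926.3 m
net slip = dip-slip / sin(rake) = 926.3 / sin(31.5°) = 1773 m
rate = 1773 m / 44.3 Ma = 0.0000400 m/yr = 0.0400 m/kyr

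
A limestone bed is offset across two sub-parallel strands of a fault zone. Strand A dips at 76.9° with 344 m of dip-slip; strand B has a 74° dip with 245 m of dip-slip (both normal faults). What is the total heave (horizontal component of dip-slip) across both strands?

heave_A = 344 × cos(76.9°) = 77.97 m
heave_B = 245 × cos(74°) = 67.53 m
total = 77.97 + 67.53 = 145 m

145 m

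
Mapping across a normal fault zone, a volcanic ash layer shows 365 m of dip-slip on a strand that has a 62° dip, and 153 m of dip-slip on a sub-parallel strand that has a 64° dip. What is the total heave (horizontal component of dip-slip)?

238 m

heave_A = 365 × cos(62°) = 171.4 m
heave_B = 153 × cos(64°) = 67.07 m
total = 171.4 + 67.07 = 238 m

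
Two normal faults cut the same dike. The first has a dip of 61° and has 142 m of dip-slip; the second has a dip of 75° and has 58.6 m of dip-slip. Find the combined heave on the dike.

84 m

heave_A = 142 × cos(61°) = 68.84 m
heave_B = 58.6 × cos(75°) = 15.17 m
total = 68.84 + 15.17 = 84 m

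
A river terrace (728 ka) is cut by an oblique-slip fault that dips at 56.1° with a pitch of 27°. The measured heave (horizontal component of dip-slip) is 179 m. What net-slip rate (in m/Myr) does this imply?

971 m/Myr

dip-slip = heave / cos(dip) = 179 / cos(56.1°) = 320.9 m
net slip = dip-slip / sin(rake) = 320.9 / sin(27°) = 706.9 m
rate = 706.9 m / 728 ka = 0.000971 m/yr = 971 m/Myr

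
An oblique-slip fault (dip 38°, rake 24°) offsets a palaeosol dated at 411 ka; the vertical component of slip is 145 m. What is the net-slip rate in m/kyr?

dip-slip = throw / sin(dip) = 145 / sin(38°) = 235.5 m
net slip = dip-slip / sin(rake) = 235.5 / sin(24°) = 579 m
rate = 579 m / 411 ka = 0.00141 m/yr = 1.41 m/kyr

1.41 m/kyr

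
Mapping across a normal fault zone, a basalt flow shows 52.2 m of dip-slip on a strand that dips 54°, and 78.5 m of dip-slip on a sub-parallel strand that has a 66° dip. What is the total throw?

throw_A = 52.2 × sin(54°) = 42.23 m
throw_B = 78.5 × sin(66°) = 71.71 m
total = 42.23 + 71.71 = 114 m

114 m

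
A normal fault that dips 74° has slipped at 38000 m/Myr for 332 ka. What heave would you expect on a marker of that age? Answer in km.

dip-slip = rate × time = 38000 m/Myr × 332 ka = 12620 m
heave = dip-slip × cos(dip) = 12620 × cos(74°) = 3480 m = 3.48 km

3.48 km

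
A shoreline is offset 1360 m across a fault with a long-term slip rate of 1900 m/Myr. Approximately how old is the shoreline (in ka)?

age = offset / rate = 1360 m / (1900 m/Myr) = 716000 yr = 716 ka

716 ka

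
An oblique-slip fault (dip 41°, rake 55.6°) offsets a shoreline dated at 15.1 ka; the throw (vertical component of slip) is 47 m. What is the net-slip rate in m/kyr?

dip-slip = throw / sin(dip) = 47 / sin(41°) = 71.64 m
net slip = dip-slip / sin(rake) = 71.64 / sin(55.6°) = 86.82 m
rate = 86.82 m / 15.1 ka = 0.00575 m/yr = 5.75 m/kyr

5.75 m/kyr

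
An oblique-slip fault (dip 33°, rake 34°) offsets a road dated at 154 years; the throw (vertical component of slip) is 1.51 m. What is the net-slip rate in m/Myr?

32200 m/Myr

dip-slip = throw / sin(dip) = 1.51 / sin(33°) = 2.772 m
net slip = dip-slip / sin(rake) = 2.772 / sin(34°) = 4.958 m
rate = 4.958 m / 154 years = 0.0322 m/yr = 32200 m/Myr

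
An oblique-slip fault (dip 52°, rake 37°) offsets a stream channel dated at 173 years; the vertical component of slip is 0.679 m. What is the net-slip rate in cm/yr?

0.828 cm/yr

dip-slip = throw / sin(dip) = 0.679 / sin(52°) = 0.8617 m
net slip = dip-slip / sin(rake) = 0.8617 / sin(37°) = 1.432 m
rate = 1.432 m / 173 years = 0.00828 m/yr = 0.828 cm/yr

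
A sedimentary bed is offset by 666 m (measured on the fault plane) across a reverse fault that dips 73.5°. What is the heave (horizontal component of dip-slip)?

heave = dip-slip × cos(dip) = 666 m × cos(73.5°) = 189 m

189 m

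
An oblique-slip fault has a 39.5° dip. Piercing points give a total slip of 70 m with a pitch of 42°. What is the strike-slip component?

strike-slip = net slip × cos(rake) = 70 m × cos(42°) = 52 m

52 m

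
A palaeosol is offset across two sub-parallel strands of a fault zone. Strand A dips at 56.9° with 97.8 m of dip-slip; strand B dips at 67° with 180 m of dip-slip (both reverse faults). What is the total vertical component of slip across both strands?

248 m

throw_A = 97.8 × sin(56.9°) = 81.93 m
throw_B = 180 × sin(67°) = 165.7 m
total = 81.93 + 165.7 = 248 m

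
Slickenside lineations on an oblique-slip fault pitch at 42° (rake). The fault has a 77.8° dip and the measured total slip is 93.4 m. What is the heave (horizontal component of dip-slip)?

13.2 m

dip-slip = net slip × sin(rake) = 93.4 m × sin(42°) = 62.50 m
heave = dip-slip × cos(dip) = 62.50 × cos(77.8°) = 13.2 m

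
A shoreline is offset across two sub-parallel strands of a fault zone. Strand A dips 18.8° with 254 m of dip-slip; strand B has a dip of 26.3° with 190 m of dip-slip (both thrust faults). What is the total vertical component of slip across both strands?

throw_A = 254 × sin(18.8°) = 81.86 m
throw_B = 190 × sin(26.3°) = 84.18 m
total = 81.86 + 84.18 = 166 m

166 m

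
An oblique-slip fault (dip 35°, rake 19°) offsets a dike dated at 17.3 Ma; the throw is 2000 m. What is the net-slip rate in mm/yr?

0.619 mm/yr

dip-slip = throw / sin(dip) = 2000 / sin(35°) = 3487 m
net slip = dip-slip / sin(rake) = 3487 / sin(19°) = 10710 m
rate = 10710 m / 17.3 Ma = 0.000619 m/yr = 0.619 mm/yr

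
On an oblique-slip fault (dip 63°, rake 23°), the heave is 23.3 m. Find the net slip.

dip-slip = heave / cos(dip) = 23.3 / cos(63°) = 51.32 m
net slip = dip-slip / sin(rake) = 51.32 / sin(23°) = 131 m

131 m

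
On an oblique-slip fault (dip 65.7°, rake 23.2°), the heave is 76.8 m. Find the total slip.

474 m

dip-slip = heave / cos(dip) = 76.8 / cos(65.7°) = 186.6 m
net slip = dip-slip / sin(rake) = 186.6 / sin(23.2°) = 474 m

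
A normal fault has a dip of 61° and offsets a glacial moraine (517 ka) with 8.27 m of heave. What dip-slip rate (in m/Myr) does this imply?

33 m/Myr

dip-slip = heave / cos(dip) = 8.27 m / cos(61°) = 17.06 m
rate = 17.06 m / 517 ka = 0.0000330 m/yr = 33 m/Myr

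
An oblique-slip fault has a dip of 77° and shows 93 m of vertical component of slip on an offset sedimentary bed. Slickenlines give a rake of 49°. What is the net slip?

dip-slip = throw / sin(dip) = 93 / sin(77°) = 95.45 m
net slip = dip-slip / sin(rake) = 95.45 / sin(49°) = 126 m

126 m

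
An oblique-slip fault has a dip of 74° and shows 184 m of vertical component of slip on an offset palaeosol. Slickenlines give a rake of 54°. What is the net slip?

237 m

dip-slip = throw / sin(dip) = 184 / sin(74°) = 191.4 m
net slip = dip-slip / sin(rake) = 191.4 / sin(54°) = 237 m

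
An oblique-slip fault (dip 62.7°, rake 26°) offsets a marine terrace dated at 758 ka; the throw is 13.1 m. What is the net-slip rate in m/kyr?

dip-slip = throw / sin(dip) = 13.1 / sin(62.7°) = 14.74 m
net slip = dip-slip / sin(rake) = 14.74 / sin(26°) = 33.63 m
rate = 33.63 m / 758 ka = 0.0000444 m/yr = 0.0444 m/kyr

0.0444 m/kyr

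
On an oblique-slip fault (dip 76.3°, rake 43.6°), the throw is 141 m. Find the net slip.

dip-slip = throw / sin(dip) = 141 / sin(76.3°) = 145.1 m
net slip = dip-slip / sin(rake) = 145.1 / sin(43.6°) = 210 m

210 m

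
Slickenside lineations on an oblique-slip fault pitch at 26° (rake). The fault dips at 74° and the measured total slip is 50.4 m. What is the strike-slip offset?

strike-slip = net slip × cos(rake) = 50.4 m × cos(26°) = 45.3 m

45.3 m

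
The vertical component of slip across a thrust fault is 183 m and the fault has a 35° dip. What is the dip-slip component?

319 m

dip-slip = throw / sin(dip) = 183 / sin(35°) = 319 m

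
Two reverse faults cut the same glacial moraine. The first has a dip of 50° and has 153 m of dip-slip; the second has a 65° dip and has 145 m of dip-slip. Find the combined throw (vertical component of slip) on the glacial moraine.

249 m

throw_A = 153 × sin(50°) = 117.2 m
throw_B = 145 × sin(65°) = 131.4 m
total = 117.2 + 131.4 = 249 m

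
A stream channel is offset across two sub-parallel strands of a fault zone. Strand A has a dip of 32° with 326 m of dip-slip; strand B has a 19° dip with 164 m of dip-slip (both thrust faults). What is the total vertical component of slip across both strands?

throw_A = 326 × sin(32°) = 172.8 m
throw_B = 164 × sin(19°) = 53.39 m
total = 172.8 + 53.39 = 226 m

226 m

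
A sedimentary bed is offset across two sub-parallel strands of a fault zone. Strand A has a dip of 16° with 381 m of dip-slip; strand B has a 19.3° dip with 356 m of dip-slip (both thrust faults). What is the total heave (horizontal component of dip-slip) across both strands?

702 m

heave_A = 381 × cos(16°) = 366.2 m
heave_B = 356 × cos(19.3°) = 336 m
total = 366.2 + 336 = 702 m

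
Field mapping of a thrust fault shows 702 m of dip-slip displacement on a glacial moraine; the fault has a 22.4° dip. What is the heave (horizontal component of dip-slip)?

649 m

heave = dip-slip × cos(dip) = 702 m × cos(22.4°) = 649 m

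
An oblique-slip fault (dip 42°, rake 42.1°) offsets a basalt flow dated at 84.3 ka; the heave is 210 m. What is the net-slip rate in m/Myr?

dip-slip = heave / cos(dip) = 210 / cos(42°) = 282.6 m
net slip = dip-slip / sin(rake) = 282.6 / sin(42.1°) = 421.5 m
rate = 421.5 m / 84.3 ka = 0.00500 m/yr = 5000 m/Myr

5000 m/Myr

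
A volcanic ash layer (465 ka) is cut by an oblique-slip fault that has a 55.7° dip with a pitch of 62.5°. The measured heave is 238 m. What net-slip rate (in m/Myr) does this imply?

dip-slip = heave / cos(dip) = 238 / cos(55.7°) = 422.3 m
net slip = dip-slip / sin(rake) = 422.3 / sin(62.5°) = 476.1 m
rate = 476.1 m / 465 ka = 0.00102 m/yr = 1020 m/Myr

1020 m/Myr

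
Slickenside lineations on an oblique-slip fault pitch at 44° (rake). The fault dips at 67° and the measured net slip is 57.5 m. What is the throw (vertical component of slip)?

dip-slip = net slip × sin(rake) = 57.5 m × sin(44°) = 39.94 m
throw = dip-slip × sin(dip) = 39.94 × sin(67°) = 36.8 m

36.8 m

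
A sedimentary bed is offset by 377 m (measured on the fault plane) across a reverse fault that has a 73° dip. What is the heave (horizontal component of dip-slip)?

110 m

heave = dip-slip × cos(dip) = 377 m × cos(73°) = 110 m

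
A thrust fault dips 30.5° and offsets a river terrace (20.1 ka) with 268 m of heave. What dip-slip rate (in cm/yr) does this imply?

1.55 cm/yr

dip-slip = heave / cos(dip) = 268 m / cos(30.5°) = 311 m
rate = 311 m / 20.1 ka = 0.0155 m/yr = 1.55 cm/yr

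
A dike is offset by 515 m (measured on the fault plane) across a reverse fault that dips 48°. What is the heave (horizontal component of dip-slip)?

heave = dip-slip × cos(dip) = 515 m × cos(48°) = 345 m

345 m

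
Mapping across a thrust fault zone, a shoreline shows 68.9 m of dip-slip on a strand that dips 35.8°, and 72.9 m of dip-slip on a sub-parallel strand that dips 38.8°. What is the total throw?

throw_A = 68.9 × sin(35.8°) = 40.30 m
throw_B = 72.9 × sin(38.8°) = 45.68 m
total = 40.30 + 45.68 = 86 m

86 m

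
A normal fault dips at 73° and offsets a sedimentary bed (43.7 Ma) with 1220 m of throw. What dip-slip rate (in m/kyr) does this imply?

dip-slip = throw / sin(dip) = 1220 m / sin(73°) = 1276 m
rate = 1276 m / 43.7 Ma = 0.0000292 m/yr = 0.0292 m/kyr

0.0292 m/kyr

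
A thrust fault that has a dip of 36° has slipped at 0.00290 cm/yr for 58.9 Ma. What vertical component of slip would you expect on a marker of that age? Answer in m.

dip-slip = rate × time = 0.00290 cm/yr × 58.9 Ma = 1708 m
throw = dip-slip × sin(dip) = 1708 × sin(36°) = 1000 m

1000 m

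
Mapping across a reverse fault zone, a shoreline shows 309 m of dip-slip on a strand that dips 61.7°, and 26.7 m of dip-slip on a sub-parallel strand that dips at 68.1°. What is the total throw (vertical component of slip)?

throw_A = 309 × sin(61.7°) = 272.1 m
throw_B = 26.7 × sin(68.1°) = 24.77 m
total = 272.1 + 24.77 = 297 m

297 m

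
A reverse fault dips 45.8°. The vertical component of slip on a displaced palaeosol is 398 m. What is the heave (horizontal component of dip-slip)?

heave = throw / tan(dip) = 398 / tan(45.8°) = 387 m

387 m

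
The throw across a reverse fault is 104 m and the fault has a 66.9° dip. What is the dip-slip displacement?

dip-slip = throw / sin(dip) = 104 / sin(66.9°) = 113 m

113 m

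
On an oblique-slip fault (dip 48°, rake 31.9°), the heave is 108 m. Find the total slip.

dip-slip = heave / cos(dip) = 108 / cos(48°) = 161.4 m
net slip = dip-slip / sin(rake) = 161.4 / sin(31.9°) = 305 m

305 m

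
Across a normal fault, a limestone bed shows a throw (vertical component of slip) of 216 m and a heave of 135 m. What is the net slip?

net slip = √(throw² + heave²) = √(216² + 135²) = 255 m

255 m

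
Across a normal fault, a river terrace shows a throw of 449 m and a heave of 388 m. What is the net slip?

net slip = √(throw² + heave²) = √(449² + 388²) = 593 m

593 m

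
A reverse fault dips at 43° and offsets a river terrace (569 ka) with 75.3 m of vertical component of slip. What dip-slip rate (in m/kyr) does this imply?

dip-slip = throw / sin(dip) = 75.3 m / sin(43°) = 110.4 m
rate = 110.4 m / 569 ka = 0.000194 m/yr = 0.194 m/kyr

0.194 m/kyr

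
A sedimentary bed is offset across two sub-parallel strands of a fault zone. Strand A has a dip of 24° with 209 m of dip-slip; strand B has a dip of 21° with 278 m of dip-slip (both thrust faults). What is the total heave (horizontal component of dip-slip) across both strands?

heave_A = 209 × cos(24°) = 190.9 m
heave_B = 278 × cos(21°) = 259.5 m
total = 190.9 + 259.5 = 450 m

450 m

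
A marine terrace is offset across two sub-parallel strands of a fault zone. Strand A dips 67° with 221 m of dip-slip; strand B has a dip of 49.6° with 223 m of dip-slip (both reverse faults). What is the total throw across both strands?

373 m

throw_A = 221 × sin(67°) = 203.4 m
throw_B = 223 × sin(49.6°) = 169.8 m
total = 203.4 + 169.8 = 373 m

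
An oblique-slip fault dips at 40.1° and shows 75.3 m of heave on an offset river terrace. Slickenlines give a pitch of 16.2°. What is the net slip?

353 m

dip-slip = heave / cos(dip) = 75.3 / cos(40.1°) = 98.44 m
net slip = dip-slip / sin(rake) = 98.44 / sin(16.2°) = 353 m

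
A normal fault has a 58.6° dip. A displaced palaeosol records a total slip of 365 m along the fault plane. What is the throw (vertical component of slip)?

throw = dip-slip × sin(dip) = 365 m × sin(58.6°) = 312 m

312 m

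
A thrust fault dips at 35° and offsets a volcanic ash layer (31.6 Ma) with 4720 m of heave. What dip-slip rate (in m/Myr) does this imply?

182 m/Myr

dip-slip = heave / cos(dip) = 4720 m / cos(35°) = 5762 m
rate = 5762 m / 31.6 Ma = 0.000182 m/yr = 182 m/Myr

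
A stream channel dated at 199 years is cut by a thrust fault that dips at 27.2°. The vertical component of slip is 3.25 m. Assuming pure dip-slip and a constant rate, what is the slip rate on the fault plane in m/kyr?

dip-slip = throw / sin(dip) = 3.25 m / sin(27.2°) = 7.110 m
rate = 7.110 m / 199 years = 0.0357 m/yr = 35.7 m/kyr

35.7 m/kyr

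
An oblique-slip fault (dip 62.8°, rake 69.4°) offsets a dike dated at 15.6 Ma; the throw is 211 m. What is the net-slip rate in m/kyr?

0.0162 m/kyr

dip-slip = throw / sin(dip) = 211 / sin(62.8°) = 237.2 m
net slip = dip-slip / sin(rake) = 237.2 / sin(69.4°) = 253.4 m
rate = 253.4 m / 15.6 Ma = 0.0000162 m/yr = 0.0162 m/kyr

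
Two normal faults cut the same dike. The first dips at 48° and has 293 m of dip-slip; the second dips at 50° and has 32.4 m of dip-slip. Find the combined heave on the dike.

217 m

heave_A = 293 × cos(48°) = 196.1 m
heave_B = 32.4 × cos(50°) = 20.83 m
total = 196.1 + 20.83 = 217 m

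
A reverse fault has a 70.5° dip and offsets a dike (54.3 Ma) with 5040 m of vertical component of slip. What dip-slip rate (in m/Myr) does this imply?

98.5 m/Myr

dip-slip = throw / sin(dip) = 5040 m / sin(70.5°) = 5347 m
rate = 5347 m / 54.3 Ma = 0.0000985 m/yr = 98.5 m/Myr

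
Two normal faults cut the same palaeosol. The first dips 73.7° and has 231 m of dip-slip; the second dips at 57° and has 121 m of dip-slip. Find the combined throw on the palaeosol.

323 m

throw_A = 231 × sin(73.7°) = 221.7 m
throw_B = 121 × sin(57°) = 101.5 m
total = 221.7 + 101.5 = 323 m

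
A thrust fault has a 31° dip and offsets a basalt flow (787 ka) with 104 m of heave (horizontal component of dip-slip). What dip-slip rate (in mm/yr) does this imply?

0.154 mm/yr

dip-slip = heave / cos(dip) = 104 m / cos(31°) = 121.3 m
rate = 121.3 m / 787 ka = 0.000154 m/yr = 0.154 mm/yr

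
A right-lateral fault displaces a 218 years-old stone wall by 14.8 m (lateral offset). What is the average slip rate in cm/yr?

rate = 14.8 m / 218 years = 0.0679 m/yr = 6.79 cm/yr

6.79 cm/yr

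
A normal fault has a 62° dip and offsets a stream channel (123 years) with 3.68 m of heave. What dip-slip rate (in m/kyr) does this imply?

dip-slip = heave / cos(dip) = 3.68 m / cos(62°) = 7.839 m
rate = 7.839 m / 123 years = 0.0637 m/yr = 63.7 m/kyr

63.7 m/kyr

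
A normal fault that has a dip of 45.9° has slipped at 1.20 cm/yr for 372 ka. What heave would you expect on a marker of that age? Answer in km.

3.11 km

dip-slip = rate × time = 1.20 cm/yr × 372 ka = 4464 m
heave = dip-slip × cos(dip) = 4464 × cos(45.9°) = 3110 m = 3.11 km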